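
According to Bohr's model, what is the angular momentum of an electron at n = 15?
1.58186e-33 J·s (or 15ℏ)

In the Bohr model, angular momentum is quantized:
L = nℏ

where ℏ = h/(2π) = 1.0545718e-34 J·s

For n = 15:
L = 15 × 1.0545718e-34 J·s
L = 1.58186e-33 J·s

This can also be written as L = 15ℏ.
The angular momentum is an integer multiple of the reduced Planck constant.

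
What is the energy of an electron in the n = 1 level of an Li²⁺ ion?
-122.451300 eV

For hydrogen-like ions, the energy levels scale with Z²:
E_n = -13.6057 Z² / n² eV

For Li²⁺ (Z = 3) at n = 1:
E_1 = -13.6057 × 3² / 1²
E_1 = -13.6057 × 9 / 1
E_1 = -122.4513 / 1
E_1 = -122.451300 eV

The energy is 9 times more negative than hydrogen at the same n due to the stronger nuclear charge.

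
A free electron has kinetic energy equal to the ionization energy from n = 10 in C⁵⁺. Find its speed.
1.31e+06 m/s (or 0.437840% of c)

The binding energy at n = 10 for C⁵⁺ is:
E_10 = -13.6057 × 6²/10² = -4.89805200 eV
|E_10| = 4.89805200 eV

Convert to Joules:
KE = 4.89805200 eV × (1.602177 × 10⁻¹⁹ J/eV) = 7.8475e-19 J

Using KE = ½mv²:
v = √(2·KE/m_e)
v = √(2 × 7.8475e-19 J / 9.10938 × 10⁻³¹ kg)
v = 1.31e+06 m/s

This is approximately 0.437840% the speed of light.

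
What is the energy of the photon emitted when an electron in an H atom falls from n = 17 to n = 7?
0.23059 eV

The energy levels are E_n = -13.6057 eV / n².

Energy at n = 17: E_17 = -13.6057 / 17² = -0.04707855 eV
Energy at n = 7: E_7 = -13.6057 / 7² = -0.27766735 eV

For emission (electron falling to lower state), the photon energy is:
E_photon = E_17 - E_7 = |-0.04707855 - (-0.27766735)|
E_photon = 0.23059 eV

This energy is carried away by the emitted photon.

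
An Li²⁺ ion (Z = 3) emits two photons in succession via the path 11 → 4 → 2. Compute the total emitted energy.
29.60083 eV

The energy levels of Li²⁺ are E_n = -13.6057 × 3² / n² eV.

First transition (11 → 4):
ΔE₁ = |E_4 - E_11|
ΔE₁ = |-7.65320625000 - (-1.01199421488)| = 6.64121204 eV

Second transition (4 → 2):
ΔE₂ = |E_2 - E_4|
ΔE₂ = |-30.61282500000 - (-7.65320625000)| = 22.95961875 eV

Total energy released:
E_total = ΔE₁ + ΔE₂ = 6.64121204 + 22.95961875 = 29.60083 eV

Note: This equals the direct transition 11 → 2: 29.60083 eV ✓
Energy is conserved regardless of the path taken.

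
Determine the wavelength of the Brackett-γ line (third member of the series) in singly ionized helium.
541.236 nm

The lines of a series are numbered from the longest wavelength (smallest ΔE) outward; the third line is the transition from n = n_f + 3 to n_f.
The Brackett series has all transitions ending at n_f = 4.

For He⁺ (Z = 2), the third line (γ-line) is the jump from n = 7 to n = 4:
E_7 = -13.6057 × 2² / 7² = -1.1106694 eV
E_4 = -13.6057 × 2² / 4² = -3.4014250 eV
ΔE = E_7 - E_4 = 2.2907556 eV

λ = hc/E = 1239.84 eV·nm / 2.2907556 eV
λ = 541.236 nm

This is the γ-line of the Brackett series in He⁺.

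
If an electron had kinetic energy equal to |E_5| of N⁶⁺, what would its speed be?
3.063e+06 m/s (or 1.02% of c)

The binding energy at n = 5 for N⁶⁺ is:
E_5 = -13.6057 × 7²/5² = -26.66717 eV
|E_5| = 26.66717 eV

Convert to Joules:
KE = 26.66717 eV × (1.602177 × 10⁻¹⁹ J/eV) = 4.27255e-18 J

Using KE = ½mv²:
v = √(2·KE/m_e)
v = √(2 × 4.27255e-18 J / 9.10938 × 10⁻³¹ kg)
v = 3.063e+06 m/s

This is approximately 1.02% the speed of light.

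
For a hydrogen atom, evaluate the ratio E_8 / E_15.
3.515625

Using E_n = -13.6057 Z² / n² eV with Z = 1:

E_8 = -13.6057 / 8² = -13.6057 / 64 = -0.2125890625 eV
E_15 = -13.6057 / 15² = -13.6057 / 225 = -0.0604697778 eV

The ratio is:
E_8/E_15 = (-0.2125890625) / (-0.0604697778)
E_8/E_15 = (-13.6057/64) / (-13.6057/225)
E_8/E_15 = 225/64
E_8/E_15 = 3.515625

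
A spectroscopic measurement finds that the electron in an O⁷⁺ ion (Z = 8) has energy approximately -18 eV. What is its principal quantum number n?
n = 7

The exact energy levels follow E_n = -13.6057 Z² / n² eV with Z = 8.

The measured value (-18 eV) is reported to only 2 significant figures, so we must test candidate n values and see which one matches to that precision.

Candidate energies:
  n = 5:  E = -13.6057 × 8² / 5² = -34.83059 eV
  n = 6:  E = -13.6057 × 8² / 6² = -24.18791 eV
  n = 7:  E = -13.6057 × 8² / 7² = -17.77071 eV  ← matches
  n = 8:  E = -13.6057 × 8² / 8² = -13.60570 eV
  n = 9:  E = -13.6057 × 8² / 9² = -10.75018 eV

Checking against the measurement of -18 eV (2 sig figs), only n = 7 agrees:
E_7 = -17.77071 eV, which rounds to -18 eV ✓

Therefore n = 7.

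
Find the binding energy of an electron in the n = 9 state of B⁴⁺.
4.20 eV

The ionization energy is the energy needed to remove the electron completely (n → ∞).

For a hydrogen-like ion with Z = 5, E_n = -13.6057 Z² / n² eV.

At n = 9: E_9 = -13.6057 × 5² / 9² = -4.19929 eV
At n = ∞: E_∞ = 0 eV

Ionization energy = E_∞ - E_9 = 0 - (-4.19929) = 4.19929 eV
Ionization energy ≈ 4.20 eV

This is also called the binding energy of the electron in state n = 9.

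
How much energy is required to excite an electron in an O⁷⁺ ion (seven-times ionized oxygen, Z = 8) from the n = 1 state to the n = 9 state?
860.0146 eV

The energy levels of a hydrogen-like atom are E_n = -13.6057 Z² eV / n².

Energy at n = 1: E_1 = -13.6057 × 8² / 1² = -870.7648000 eV
Energy at n = 9: E_9 = -13.6057 × 8² / 9² = -10.7501827 eV

The excitation energy is the difference:
ΔE = E_9 - E_1
ΔE = -10.7501827 - (-870.7648000)
ΔE = 860.0146 eV

Since this is positive, energy must be absorbed (photon absorption).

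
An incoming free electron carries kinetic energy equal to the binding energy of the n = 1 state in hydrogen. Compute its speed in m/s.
2.18769e+06 m/s (or 0.729736% of c)

The binding energy at n = 1 for hydrogen is:
E_1 = -13.6057/1² = -13.60570000 eV
|E_1| = 13.60570000 eV

Convert to Joules:
KE = 13.60570000 eV × (1.602177 × 10⁻¹⁹ J/eV) = 2.1798740e-18 J

Using KE = ½mv²:
v = √(2·KE/m_e)
v = √(2 × 2.1798740e-18 J / 9.10938 × 10⁻³¹ kg)
v = 2.18769e+06 m/s

This is approximately 0.729736% the speed of light.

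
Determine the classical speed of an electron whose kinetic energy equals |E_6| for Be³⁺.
1.4585e+06 m/s (or 0.49% of c)

The binding energy at n = 6 for Be³⁺ is:
E_6 = -13.6057 × 4²/6² = -6.0469778 eV
|E_6| = 6.0469778 eV

Convert to Joules:
KE = 6.0469778 eV × (1.602177 × 10⁻¹⁹ J/eV) = 9.688329e-19 J

Using KE = ½mv²:
v = √(2·KE/m_e)
v = √(2 × 9.688329e-19 J / 9.10938 × 10⁻³¹ kg)
v = 1.4585e+06 m/s

This is approximately 0.49% the speed of light.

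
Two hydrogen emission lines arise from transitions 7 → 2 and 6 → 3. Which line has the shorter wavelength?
7 → 2

Calculate the energy for each transition:

Transition 7 → 2:
ΔE₁ = |E_2 - E_7| = |-13.6057/2² - (-13.6057/7²)|
ΔE₁ = |-3.4014250000 - (-0.2776673469)| = 3.1237577 eV

Transition 6 → 3:
ΔE₂ = |E_3 - E_6| = |-13.6057/3² - (-13.6057/6²)|
ΔE₂ = |-1.5117444444 - (-0.3779361111)| = 1.1338083 eV

Since 3.1237577 eV > 1.1338083 eV, the transition 7 → 2 emits the more energetic photon.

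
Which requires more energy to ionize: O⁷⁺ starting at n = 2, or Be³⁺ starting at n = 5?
O⁷⁺ at n = 2 (E = -217.691 eV)

Using E_n = -13.6057 Z² / n² eV:

O⁷⁺ (Z = 8) at n = 2:
E = -13.6057 × 8² / 2² = -13.6057 × 64 / 4 = -217.691200 eV

Be³⁺ (Z = 4) at n = 5:
E = -13.6057 × 4² / 5² = -13.6057 × 16 / 25 = -8.707648 eV

Since -217.691200 eV < -8.707648 eV,
O⁷⁺ at n = 2 is more tightly bound (requires more energy to ionize).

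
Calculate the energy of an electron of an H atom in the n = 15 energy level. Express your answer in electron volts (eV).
-0.060 eV

The energy levels of a hydrogen-like atom are given by:
E_n = -13.6057 eV / n²

For n = 15:
E_15 = -13.6057 eV / 15²
E_15 = -13.6057 eV / 225
E_15 = -0.060 eV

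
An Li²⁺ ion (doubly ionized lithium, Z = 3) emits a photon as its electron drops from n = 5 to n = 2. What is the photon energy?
25.71 eV

The energy levels are E_n = -13.6057 Z² eV / n².

Energy at n = 5: E_5 = -13.6057 × 3² / 5² = -4.89805 eV
Energy at n = 2: E_2 = -13.6057 × 3² / 2² = -30.61283 eV

For emission (electron falling to lower state), the photon energy is:
E_photon = E_5 - E_2 = |-4.89805 - (-30.61283)|
E_photon = 25.71 eV

This energy is carried away by the emitted photon.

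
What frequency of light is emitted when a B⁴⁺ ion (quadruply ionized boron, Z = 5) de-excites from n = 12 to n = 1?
8.17e+16 Hz

First, find the transition energy:
E_12 = -13.6057 × 5² / 12² = -2.362101 eV
E_1 = -13.6057 × 5² / 1² = -340.142500 eV
|ΔE| = |E_1 - E_12| = 337.780399 eV

Convert to Joules: E = 337.780399 eV × (1.602177 × 10⁻¹⁹ J/eV) = 5.4118e-17 J

Using E = hf:
f = E/h = 5.4118e-17 J / (6.62607 × 10⁻³⁴ J·s)
f = 8.17e+16 Hz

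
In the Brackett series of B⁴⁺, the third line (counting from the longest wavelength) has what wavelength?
86.5978 nm

The lines of a series are numbered from the longest wavelength (smallest ΔE) outward; the third line is the transition from n = n_f + 3 to n_f.
The Brackett series has all transitions ending at n_f = 4.

For B⁴⁺ (Z = 5), the third line (γ-line) is the jump from n = 7 to n = 4:
E_7 = -13.6057 × 5² / 7² = -6.941684 eV
E_4 = -13.6057 × 5² / 4² = -21.258906 eV
ΔE = E_7 - E_4 = 14.317222 eV

λ = hc/E = 1239.84 eV·nm / 14.317222 eV
λ = 86.5978 nm

This is the γ-line of the Brackett series in B⁴⁺.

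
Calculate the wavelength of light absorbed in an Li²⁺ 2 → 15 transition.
41.23 nm

First, find the transition energy using E_n = -13.6057 Z² / n² eV:
E_2 = -13.6057 × 3² / 2² = -30.6128 eV
E_15 = -13.6057 × 3² / 15² = -0.5442 eV

Photon energy: |ΔE| = |E_15 - E_2| = 30.0686 eV

Convert to wavelength using E = hc/λ with hc = 1239.84 eV·nm:
λ = hc/E = 1239.84 eV·nm / 30.0686 eV
λ = 41.23 nm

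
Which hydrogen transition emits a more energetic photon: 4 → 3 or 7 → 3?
7 → 3

Calculate the energy for each transition:

Transition 4 → 3:
ΔE₁ = |E_3 - E_4| = |-13.6057/3² - (-13.6057/4²)|
ΔE₁ = |-1.51174444 - (-0.85035625)| = 0.66139 eV

Transition 7 → 3:
ΔE₂ = |E_3 - E_7| = |-13.6057/3² - (-13.6057/7²)|
ΔE₂ = |-1.51174444 - (-0.27766735)| = 1.23408 eV

Since 1.23408 eV > 0.66139 eV, the transition 7 → 3 emits the more energetic photon.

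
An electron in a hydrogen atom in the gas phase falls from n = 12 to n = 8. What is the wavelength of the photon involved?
10497.7743 nm

First, find the transition energy using E_n = -13.6057 / n² eV:
E_12 = -13.6057 / 12² = -0.09448402778 eV
E_8 = -13.6057 / 8² = -0.21258906250 eV

Photon energy: |ΔE| = |E_8 - E_12| = 0.11810503472 eV

Convert to wavelength using E = hc/λ with hc = 1239.84 eV·nm:
λ = hc/E = 1239.84 eV·nm / 0.11810503472 eV
λ = 10497.7743 nm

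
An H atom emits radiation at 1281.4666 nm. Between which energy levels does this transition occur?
n = 5 → n = 3

First, find the photon energy from the wavelength (hc = 1239.84 eV·nm):
E = hc/λ = 1239.84 eV·nm / 1281.4666 nm = 0.96751644 eV

The energy levels of hydrogen satisfy E_n = -13.6057 / n² eV, so an emission n_i → n_f releases
ΔE = 13.6057 × (1/n_f² − 1/n_i²) eV.

Setting ΔE equal to the photon energy:
1/n_f² − 1/n_i² = 0.96751644 / 13.6057 = 0.071111111

Since 1/n_i² must be positive, we need 1/n_f² > 0.071111111, i.e. n_f ≤ 3. For each allowed n_f, solve n_i = (1/n_f² − 0.071111111)^(−1/2) and check whether it is a whole number:
  n_f = 1: 1/n_i² = 1.000000000 − 0.071111111 = 0.928888889 → n_i = 1.038  (not an integer) ✗
  n_f = 2: 1/n_i² = 0.250000000 − 0.071111111 = 0.178888889 → n_i = 2.364  (not an integer) ✗
  n_f = 3: 1/n_i² = 0.111111111 − 0.071111111 = 0.040000000 → n_i = 5.000  → integer, n_i = 5 ✓

Only n_f = 3 gives an integer upper level, n_i = 5.

The transition is from n = 5 to n = 3 (emission).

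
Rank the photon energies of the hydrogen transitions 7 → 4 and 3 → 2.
3 → 2

Calculate the energy for each transition:

Transition 7 → 4:
ΔE₁ = |E_4 - E_7| = |-13.6057/4² - (-13.6057/7²)|
ΔE₁ = |-0.850356250000 - (-0.277667346939)| = 0.572688903 eV

Transition 3 → 2:
ΔE₂ = |E_2 - E_3| = |-13.6057/2² - (-13.6057/3²)|
ΔE₂ = |-3.401425000000 - (-1.511744444444)| = 1.889680556 eV

Since 1.889680556 eV > 0.572688903 eV, the transition 3 → 2 emits the more energetic photon.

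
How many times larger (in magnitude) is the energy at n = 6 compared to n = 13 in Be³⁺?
4.69444

Using E_n = -13.6057 Z² / n² eV with Z = 4:

E_6 = -13.6057 × 4² / 6² = -217.6912 / 36 = -6.04697777778 eV
E_13 = -13.6057 × 4² / 13² = -217.6912 / 169 = -1.28811360947 eV

The ratio is:
E_6/E_13 = (-6.04697777778) / (-1.28811360947)
E_6/E_13 = (-217.6912/36) / (-217.6912/169)
E_6/E_13 = 169/36
E_6/E_13 = 4.69444
(Note: the Z² factors cancel in the ratio.)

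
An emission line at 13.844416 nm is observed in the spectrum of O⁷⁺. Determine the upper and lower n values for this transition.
n = 11 → n = 3

First, find the photon energy from the wavelength (hc = 1239.84 eV·nm):
E = hc/λ = 1239.84 eV·nm / 13.844416 nm = 89.555240 eV

The energy levels of O⁷⁺ satisfy E_n = -13.6057 × 8² / n² eV, so an emission n_i → n_f releases
ΔE = 13.6057 × 8² × (1/n_f² − 1/n_i²) eV.

Setting ΔE equal to the photon energy:
1/n_f² − 1/n_i² = 89.555240 / (13.6057 × 8²) = 0.10284665

Since 1/n_i² must be positive, we need 1/n_f² > 0.10284665, i.e. n_f ≤ 3. For each allowed n_f, solve n_i = (1/n_f² − 0.10284665)^(−1/2) and check whether it is a whole number:
  n_f = 1: 1/n_i² = 1.00000000 − 0.10284665 = 0.89715335 → n_i = 1.056  (not an integer) ✗
  n_f = 2: 1/n_i² = 0.25000000 − 0.10284665 = 0.14715335 → n_i = 2.607  (not an integer) ✗
  n_f = 3: 1/n_i² = 0.11111111 − 0.10284665 = 0.00826446 → n_i = 11.000  → integer, n_i = 11 ✓

Only n_f = 3 gives an integer upper level, n_i = 11.

The transition is from n = 11 to n = 3 (emission).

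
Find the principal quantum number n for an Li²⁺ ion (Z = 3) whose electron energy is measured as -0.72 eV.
n = 13

The exact energy levels follow E_n = -13.6057 Z² / n² eV with Z = 3.

The measured value (-0.72 eV) is reported to only 2 significant figures, so we must test candidate n values and see which one matches to that precision.

Candidate energies:
  n = 11:  E = -13.6057 × 3² / 11² = -1.01199 eV
  n = 12:  E = -13.6057 × 3² / 12² = -0.85036 eV
  n = 13:  E = -13.6057 × 3² / 13² = -0.72456 eV  ← matches
  n = 14:  E = -13.6057 × 3² / 14² = -0.62475 eV
  n = 15:  E = -13.6057 × 3² / 15² = -0.54423 eV

Checking against the measurement of -0.72 eV (2 sig figs), only n = 13 agrees:
E_13 = -0.72456 eV, which rounds to -0.72 eV ✓

Therefore n = 13.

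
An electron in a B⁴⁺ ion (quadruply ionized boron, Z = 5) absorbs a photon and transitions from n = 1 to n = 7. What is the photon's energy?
333.201 eV

The energy levels of a hydrogen-like atom are E_n = -13.6057 Z² eV / n².

Energy at n = 1: E_1 = -13.6057 × 5² / 1² = -340.142500 eV
Energy at n = 7: E_7 = -13.6057 × 5² / 7² = -6.941684 eV

The excitation energy is the difference:
ΔE = E_7 - E_1
ΔE = -6.941684 - (-340.142500)
ΔE = 333.201 eV

Since this is positive, energy must be absorbed (photon absorption).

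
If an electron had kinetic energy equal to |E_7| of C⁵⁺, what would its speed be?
1.88e+06 m/s (or 0.625% of c)

The binding energy at n = 7 for C⁵⁺ is:
E_7 = -13.6057 × 6²/7² = -9.99602 eV
|E_7| = 9.99602 eV

Convert to Joules:
KE = 9.99602 eV × (1.602177 × 10⁻¹⁹ J/eV) = 1.6015e-18 J

Using KE = ½mv²:
v = √(2·KE/m_e)
v = √(2 × 1.6015e-18 J / 9.10938 × 10⁻³¹ kg)
v = 1.88e+06 m/s

This is approximately 0.625% the speed of light.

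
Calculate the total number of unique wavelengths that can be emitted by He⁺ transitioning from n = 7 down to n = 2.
15

The electron can occupy levels n = 2, 3, ..., 7 during de-excitation — that is m = 7 - 2 + 1 = 6 distinct levels.

The number of distinct spectral lines equals the number of ways to choose 2 of these m levels (each pair gives one possible emission transition):

Number of lines = m(m-1)/2 = 6×5/2 = 15

These correspond to all possible transitions between the 6 levels:
7 → 6, 7 → 5, 7 → 4, 7 → 3, 7 → 2, 6 → 5, 6 → 4, 6 → 3...

Each transition produces a photon with a unique energy (and thus wavelength). This count does not depend on Z.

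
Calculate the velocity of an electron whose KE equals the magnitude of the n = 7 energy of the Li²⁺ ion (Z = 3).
9.3758e+05 m/s (or 0.313% of c)

The binding energy at n = 7 for Li²⁺ is:
E_7 = -13.6057 × 3²/7² = -2.4990061 eV
|E_7| = 2.4990061 eV

Convert to Joules:
KE = 2.4990061 eV × (1.602177 × 10⁻¹⁹ J/eV) = 4.003850e-19 J

Using KE = ½mv²:
v = √(2·KE/m_e)
v = √(2 × 4.003850e-19 J / 9.10938 × 10⁻³¹ kg)
v = 9.3758e+05 m/s

This is approximately 0.313% the speed of light.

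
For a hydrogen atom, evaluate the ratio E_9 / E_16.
3.16

Using E_n = -13.6057 Z² / n² eV with Z = 1:

E_9 = -13.6057 / 9² = -13.6057 / 81 = -0.16797160 eV
E_16 = -13.6057 / 16² = -13.6057 / 256 = -0.05314727 eV

The ratio is:
E_9/E_16 = (-0.16797160) / (-0.05314727)
E_9/E_16 = (-13.6057/81) / (-13.6057/256)
E_9/E_16 = 256/81
E_9/E_16 = 3.16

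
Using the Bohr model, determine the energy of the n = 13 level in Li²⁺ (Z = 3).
-0.72 eV

For hydrogen-like ions, the energy levels scale with Z²:
E_n = -13.6057 Z² / n² eV

For Li²⁺ (Z = 3) at n = 13:
E_13 = -13.6057 × 3² / 13²
E_13 = -13.6057 × 9 / 169
E_13 = -122.4513 / 169
E_13 = -0.72 eV

The energy is 9 times more negative than hydrogen at the same n due to the stronger nuclear charge.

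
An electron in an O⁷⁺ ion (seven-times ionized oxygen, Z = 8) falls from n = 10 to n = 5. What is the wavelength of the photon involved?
47.46 nm

First, find the transition energy using E_n = -13.6057 Z² / n² eV:
E_10 = -13.6057 × 8² / 10² = -8.7076 eV
E_5 = -13.6057 × 8² / 5² = -34.8306 eV

Photon energy: |ΔE| = |E_5 - E_10| = 26.1230 eV

Convert to wavelength using E = hc/λ with hc = 1239.84 eV·nm:
λ = hc/E = 1239.84 eV·nm / 26.1230 eV
λ = 47.46 nm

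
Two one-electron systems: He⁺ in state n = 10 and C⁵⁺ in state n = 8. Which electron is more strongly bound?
C⁵⁺ at n = 8 (E = -7.6532 eV)

Using E_n = -13.6057 Z² / n² eV:

He⁺ (Z = 2) at n = 10:
E = -13.6057 × 2² / 10² = -13.6057 × 4 / 100 = -0.5442280 eV

C⁵⁺ (Z = 6) at n = 8:
E = -13.6057 × 6² / 8² = -13.6057 × 36 / 64 = -7.6532063 eV

Since -7.6532063 eV < -0.5442280 eV,
C⁵⁺ at n = 8 is more tightly bound (requires more energy to ionize).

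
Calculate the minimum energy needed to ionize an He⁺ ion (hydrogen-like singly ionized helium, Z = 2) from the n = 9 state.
0.6719 eV

The ionization energy is the energy needed to remove the electron completely (n → ∞).

For a hydrogen-like ion with Z = 2, E_n = -13.6057 Z² / n² eV.

At n = 9: E_9 = -13.6057 × 2² / 9² = -0.6718864 eV
At n = ∞: E_∞ = 0 eV

Ionization energy = E_∞ - E_9 = 0 - (-0.6718864) = 0.6718864 eV
Ionization energy ≈ 0.6719 eV

This is also called the binding energy of the electron in state n = 9.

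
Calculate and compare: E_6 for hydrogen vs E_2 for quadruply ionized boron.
B⁴⁺ at n = 2 (E = -85.035625 eV)

Using E_n = -13.6057 Z² / n² eV:

H (Z = 1) at n = 6:
E = -13.6057 × 1² / 6² = -13.6057 × 1 / 36 = -0.377936111 eV

B⁴⁺ (Z = 5) at n = 2:
E = -13.6057 × 5² / 2² = -13.6057 × 25 / 4 = -85.035625000 eV

Since -85.035625000 eV < -0.377936111 eV,
B⁴⁺ at n = 2 is more tightly bound (requires more energy to ionize).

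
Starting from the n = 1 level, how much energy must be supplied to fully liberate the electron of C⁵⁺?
489.80520 eV

The ionization energy is the energy needed to remove the electron completely (n → ∞).

For a hydrogen-like ion with Z = 6, E_n = -13.6057 Z² / n² eV.

At n = 1: E_1 = -13.6057 × 6² / 1² = -489.80520000 eV
At n = ∞: E_∞ = 0 eV

Ionization energy = E_∞ - E_1 = 0 - (-489.80520000) = 489.80520000 eV
Ionization energy ≈ 489.80520 eV

This is also called the binding energy of the electron in state n = 1.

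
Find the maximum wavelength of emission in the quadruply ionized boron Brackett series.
162.002690 nm

The longest wavelength corresponds to the smallest energy transition in the series.
The Brackett series has all transitions ending at n_f = 4.

For B⁴⁺ (Z = 5), the first line (α-line) is the jump from n = 5 to n = 4:
E_5 = -13.6057 × 5² / 5² = -13.6057000000 eV
E_4 = -13.6057 × 5² / 4² = -21.2589062500 eV
ΔE = E_5 - E_4 = 7.6532062500 eV

λ = hc/E = 1239.84 eV·nm / 7.6532062500 eV
λ = 162.002690 nm

This is the α-line of the Brackett series in B⁴⁺.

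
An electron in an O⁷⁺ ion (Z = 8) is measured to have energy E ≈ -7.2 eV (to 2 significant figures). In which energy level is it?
n = 11

The exact energy levels follow E_n = -13.6057 Z² / n² eV with Z = 8.

The measured value (-7.2 eV) is reported to only 2 significant figures, so we must test candidate n values and see which one matches to that precision.

Candidate energies:
  n = 9:  E = -13.6057 × 8² / 9² = -10.75018 eV
  n = 10:  E = -13.6057 × 8² / 10² = -8.70765 eV
  n = 11:  E = -13.6057 × 8² / 11² = -7.19640 eV  ← matches
  n = 12:  E = -13.6057 × 8² / 12² = -6.04698 eV
  n = 13:  E = -13.6057 × 8² / 13² = -5.15245 eV

Checking against the measurement of -7.2 eV (2 sig figs), only n = 11 agrees:
E_11 = -7.19640 eV, which rounds to -7.2 eV ✓

Therefore n = 11.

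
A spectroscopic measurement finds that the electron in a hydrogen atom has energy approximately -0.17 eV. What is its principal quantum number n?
n = 9

The exact energy levels follow E_n = -13.6057 eV / n².

The measured value (-0.17 eV) is reported to only 2 significant figures, so we must test candidate n values and see which one matches to that precision.

Candidate energies:
  n = 7:  E = -13.6057/7² = -0.27767 eV
  n = 8:  E = -13.6057/8² = -0.21259 eV
  n = 9:  E = -13.6057/9² = -0.16797 eV  ← matches
  n = 10:  E = -13.6057/10² = -0.13606 eV
  n = 11:  E = -13.6057/11² = -0.11244 eV

Checking against the measurement of -0.17 eV (2 sig figs), only n = 9 agrees:
E_9 = -0.16797 eV, which rounds to -0.17 eV ✓

Therefore n = 9.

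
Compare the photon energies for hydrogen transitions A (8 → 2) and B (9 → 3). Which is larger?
8 → 2

Calculate the energy for each transition:

Transition 8 → 2:
ΔE₁ = |E_2 - E_8| = |-13.6057/2² - (-13.6057/8²)|
ΔE₁ = |-3.40142500000 - (-0.21258906250)| = 3.18883594 eV

Transition 9 → 3:
ΔE₂ = |E_3 - E_9| = |-13.6057/3² - (-13.6057/9²)|
ΔE₂ = |-1.51174444444 - (-0.16797160494)| = 1.34377284 eV

Since 3.18883594 eV > 1.34377284 eV, the transition 8 → 2 emits the more energetic photon.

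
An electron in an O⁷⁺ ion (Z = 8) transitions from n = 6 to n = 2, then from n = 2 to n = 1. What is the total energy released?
846.576889 eV

The energy levels of O⁷⁺ are E_n = -13.6057 × 8² / n² eV.

First transition (6 → 2):
ΔE₁ = |E_2 - E_6|
ΔE₁ = |-217.691200000000 - (-24.187911111111)| = 193.503288889 eV

Second transition (2 → 1):
ΔE₂ = |E_1 - E_2|
ΔE₂ = |-870.764800000000 - (-217.691200000000)| = 653.073600000 eV

Total energy released:
E_total = ΔE₁ + ΔE₂ = 193.503288889 + 653.073600000 = 846.576889 eV

Note: This equals the direct transition 6 → 1: 846.576889 eV ✓
Energy is conserved regardless of the path taken.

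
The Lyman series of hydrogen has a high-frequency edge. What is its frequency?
3.2898e+15 Hz

The series limit corresponds to the transition from n = ∞ to n = 1.
This is the highest energy (shortest wavelength) transition in the Lyman series.

E_∞ = 0 eV
E_1 = -13.6057 / 1² = -13.60570000 eV

Energy at series limit:
ΔE = E_∞ - E_1 = 0 - (-13.60570000) = 13.60570000 eV
E = 13.60570000 eV × (1.602177 × 10⁻¹⁹ J/eV) = 2.179874e-18 J
f = E/h = 2.179874e-18 J / (6.62607 × 10⁻³⁴ J·s) = 3.2898e+15 Hz

This energy equals the ionization energy from the n = 1 state of hydrogen.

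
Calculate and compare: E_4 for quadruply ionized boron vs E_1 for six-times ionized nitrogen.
N⁶⁺ at n = 1 (E = -666.6793 eV)

Using E_n = -13.6057 Z² / n² eV:

B⁴⁺ (Z = 5) at n = 4:
E = -13.6057 × 5² / 4² = -13.6057 × 25 / 16 = -21.2589063 eV

N⁶⁺ (Z = 7) at n = 1:
E = -13.6057 × 7² / 1² = -13.6057 × 49 / 1 = -666.6793000 eV

Since -666.6793000 eV < -21.2589063 eV,
N⁶⁺ at n = 1 is more tightly bound (requires more energy to ionize).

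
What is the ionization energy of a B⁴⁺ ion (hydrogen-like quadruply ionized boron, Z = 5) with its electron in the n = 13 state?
2.013 eV

The ionization energy is the energy needed to remove the electron completely (n → ∞).

For a hydrogen-like ion with Z = 5, E_n = -13.6057 Z² / n² eV.

At n = 13: E_13 = -13.6057 × 5² / 13² = -2.012678 eV
At n = ∞: E_∞ = 0 eV

Ionization energy = E_∞ - E_13 = 0 - (-2.012678) = 2.012678 eV
Ionization energy ≈ 2.013 eV

This is also called the binding energy of the electron in state n = 13.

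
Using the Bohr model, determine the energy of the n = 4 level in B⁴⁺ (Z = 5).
-21.258906 eV

For hydrogen-like ions, the energy levels scale with Z²:
E_n = -13.6057 Z² / n² eV

For B⁴⁺ (Z = 5) at n = 4:
E_4 = -13.6057 × 5² / 4²
E_4 = -13.6057 × 25 / 16
E_4 = -340.1425 / 16
E_4 = -21.258906 eV

The energy is 25 times more negative than hydrogen at the same n due to the stronger nuclear charge.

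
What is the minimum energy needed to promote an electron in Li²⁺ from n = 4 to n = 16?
7.174881 eV

The energy levels of a hydrogen-like atom are E_n = -13.6057 Z² eV / n².

Energy at n = 4: E_4 = -13.6057 × 3² / 4² = -7.653206250 eV
Energy at n = 16: E_16 = -13.6057 × 3² / 16² = -0.478325391 eV

The excitation energy is the difference:
ΔE = E_16 - E_4
ΔE = -0.478325391 - (-7.653206250)
ΔE = 7.174881 eV

Since this is positive, energy must be absorbed (photon absorption).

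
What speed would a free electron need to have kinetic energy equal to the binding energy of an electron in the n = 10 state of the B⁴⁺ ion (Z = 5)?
1.094e+06 m/s (or 0.36487% of c)

The binding energy at n = 10 for B⁴⁺ is:
E_10 = -13.6057 × 5²/10² = -3.4014250 eV
|E_10| = 3.4014250 eV

Convert to Joules:
KE = 3.4014250 eV × (1.602177 × 10⁻¹⁹ J/eV) = 5.44968e-19 J

Using KE = ½mv²:
v = √(2·KE/m_e)
v = √(2 × 5.44968e-19 J / 9.10938 × 10⁻³¹ kg)
v = 1.094e+06 m/s

This is approximately 0.36487% the speed of light.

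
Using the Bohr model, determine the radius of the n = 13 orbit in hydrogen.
8.9431 nm (or 89.4309 Å)

The Bohr radius formula is:
r_n = n² a₀ / Z

where a₀ = 0.0529177 nm is the Bohr radius.

For H (Z = 1) at n = 13:
r_13 = 13² × 0.0529177 nm / 1
r_13 = 169 × 0.0529177 nm / 1
r_13 = 8.94309 nm / 1
r_13 = 8.9431 nm

The electron orbits at approximately 8.9431 nm from the nucleus.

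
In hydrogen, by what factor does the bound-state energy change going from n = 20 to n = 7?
8.163

Using E_n = -13.6057 Z² / n² eV with Z = 1:

E_7 = -13.6057 / 7² = -13.6057 / 49 = -0.277667347 eV
E_20 = -13.6057 / 20² = -13.6057 / 400 = -0.034014250 eV

The ratio is:
E_7/E_20 = (-0.277667347) / (-0.034014250)
E_7/E_20 = (-13.6057/49) / (-13.6057/400)
E_7/E_20 = 400/49
E_7/E_20 = 8.163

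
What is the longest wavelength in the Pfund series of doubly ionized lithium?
828.4228 nm

The longest wavelength corresponds to the smallest energy transition in the series.
The Pfund series has all transitions ending at n_f = 5.

For Li²⁺ (Z = 3), the first line (α-line) is the jump from n = 6 to n = 5:
E_6 = -13.6057 × 3² / 6² = -3.40142500 eV
E_5 = -13.6057 × 3² / 5² = -4.89805200 eV
ΔE = E_6 - E_5 = 1.49662700 eV

λ = hc/E = 1239.84 eV·nm / 1.49662700 eV
λ = 828.4228 nm

This is the α-line of the Pfund series in Li²⁺.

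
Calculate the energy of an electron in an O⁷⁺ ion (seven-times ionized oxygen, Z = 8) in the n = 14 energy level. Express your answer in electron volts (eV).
-4.442678 eV

The energy levels of a hydrogen-like atom are given by:
E_n = -13.6057 Z² / n² eV  (with Z = 8 for O⁷⁺)

For n = 14:
E_14 = -13.6057 × 8² / 14²
E_14 = -13.6057 × 64 / 196
E_14 = -4.442678 eV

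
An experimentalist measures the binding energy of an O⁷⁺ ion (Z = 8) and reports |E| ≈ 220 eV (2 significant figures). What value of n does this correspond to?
n = 2

The exact energy levels follow E_n = -13.6057 Z² / n² eV with Z = 8.

The measured value (-220 eV) is reported to only 2 significant figures, so we must test candidate n values and see which one matches to that precision.

Candidate energies:
  n = 1:  E = -13.6057 × 8² / 1² = -870.76480 eV
  n = 2:  E = -13.6057 × 8² / 2² = -217.69120 eV  ← matches
  n = 3:  E = -13.6057 × 8² / 3² = -96.75164 eV
  n = 4:  E = -13.6057 × 8² / 4² = -54.42280 eV

Checking against the measurement of -220 eV (2 sig figs), only n = 2 agrees:
E_2 = -217.69120 eV, which rounds to -220 eV ✓

Therefore n = 2.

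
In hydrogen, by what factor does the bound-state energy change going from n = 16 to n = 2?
64.000000

Using E_n = -13.6057 Z² / n² eV with Z = 1:

E_2 = -13.6057 / 2² = -13.6057 / 4 = -3.401425000000 eV
E_16 = -13.6057 / 16² = -13.6057 / 256 = -0.053147265625 eV

The ratio is:
E_2/E_16 = (-3.401425000000) / (-0.053147265625)
E_2/E_16 = (-13.6057/4) / (-13.6057/256)
E_2/E_16 = 256/4
E_2/E_16 = 64.000000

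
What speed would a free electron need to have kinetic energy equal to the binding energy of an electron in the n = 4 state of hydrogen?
5.46923e+05 m/s (or 0.18243% of c)

The binding energy at n = 4 for hydrogen is:
E_4 = -13.6057/4² = -0.850356250 eV
|E_4| = 0.850356250 eV

Convert to Joules:
KE = 0.850356250 eV × (1.602177 × 10⁻¹⁹ J/eV) = 1.3624212e-19 J

Using KE = ½mv²:
v = √(2·KE/m_e)
v = √(2 × 1.3624212e-19 J / 9.10938 × 10⁻³¹ kg)
v = 5.46923e+05 m/s

This is approximately 0.18243% the speed of light.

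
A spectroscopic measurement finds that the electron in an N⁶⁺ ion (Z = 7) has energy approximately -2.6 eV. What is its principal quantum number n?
n = 16

The exact energy levels follow E_n = -13.6057 Z² / n² eV with Z = 7.

The measured value (-2.6 eV) is reported to only 2 significant figures, so we must test candidate n values and see which one matches to that precision.

Candidate energies:
  n = 14:  E = -13.6057 × 7² / 14² = -3.40143 eV
  n = 15:  E = -13.6057 × 7² / 15² = -2.96302 eV
  n = 16:  E = -13.6057 × 7² / 16² = -2.60422 eV  ← matches
  n = 17:  E = -13.6057 × 7² / 17² = -2.30685 eV
  n = 18:  E = -13.6057 × 7² / 18² = -2.05765 eV

Checking against the measurement of -2.6 eV (2 sig figs), only n = 16 agrees:
E_16 = -2.60422 eV, which rounds to -2.6 eV ✓

Therefore n = 16.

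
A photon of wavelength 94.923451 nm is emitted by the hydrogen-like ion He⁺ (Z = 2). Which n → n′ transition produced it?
n = 10 → n = 2

First, find the photon energy from the wavelength (hc = 1239.84 eV·nm):
E = hc/λ = 1239.84 eV·nm / 94.923451 nm = 13.061472 eV

The energy levels of He⁺ satisfy E_n = -13.6057 × 2² / n² eV, so an emission n_i → n_f releases
ΔE = 13.6057 × 2² × (1/n_f² − 1/n_i²) eV.

Setting ΔE equal to the photon energy:
1/n_f² − 1/n_i² = 13.061472 / (13.6057 × 2²) = 0.24000000

Since 1/n_i² must be positive, we need 1/n_f² > 0.24000000, i.e. n_f ≤ 2. For each allowed n_f, solve n_i = (1/n_f² − 0.24000000)^(−1/2) and check whether it is a whole number:
  n_f = 1: 1/n_i² = 1.00000000 − 0.24000000 = 0.76000000 → n_i = 1.147  (not an integer) ✗
  n_f = 2: 1/n_i² = 0.25000000 − 0.24000000 = 0.01000000 → n_i = 10.000  → integer, n_i = 10 ✓

Only n_f = 2 gives an integer upper level, n_i = 10.

The transition is from n = 10 to n = 2 (emission).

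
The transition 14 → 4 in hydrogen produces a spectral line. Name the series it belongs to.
Brackett series

The spectral series in hydrogen are named based on the final (lower) energy level:
- Lyman series: n_final = 1 (ultraviolet)
- Balmer series: n_final = 2 (visible/near-UV)
- Paschen series: n_final = 3 (infrared)
- Brackett series: n_final = 4 (infrared)
- Pfund series: n_final = 5 (far infrared)

Since this transition ends at n = 4, it belongs to the Brackett series.

For reference, this 14 → 4 line has photon energy
ΔE = 13.6057 eV × (1/4² - 1/14²) = 0.78093941 eV,
corresponding to wavelength λ = hc/ΔE = 1239.84 eV·nm / 0.78093941 eV = 1587.63 nm in the infrared region.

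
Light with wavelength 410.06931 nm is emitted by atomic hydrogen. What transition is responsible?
n = 6 → n = 2

First, find the photon energy from the wavelength (hc = 1239.84 eV·nm):
E = hc/λ = 1239.84 eV·nm / 410.06931 nm = 3.0234889 eV

The energy levels of hydrogen satisfy E_n = -13.6057 / n² eV, so an emission n_i → n_f releases
ΔE = 13.6057 × (1/n_f² − 1/n_i²) eV.

Setting ΔE equal to the photon energy:
1/n_f² − 1/n_i² = 3.0234889 / 13.6057 = 0.22222222

Since 1/n_i² must be positive, we need 1/n_f² > 0.22222222, i.e. n_f ≤ 2. For each allowed n_f, solve n_i = (1/n_f² − 0.22222222)^(−1/2) and check whether it is a whole number:
  n_f = 1: 1/n_i² = 1.00000000 − 0.22222222 = 0.77777778 → n_i = 1.134  (not an integer) ✗
  n_f = 2: 1/n_i² = 0.25000000 − 0.22222222 = 0.02777778 → n_i = 6.000  → integer, n_i = 6 ✓

Only n_f = 2 gives an integer upper level, n_i = 6.

The transition is from n = 6 to n = 2 (emission).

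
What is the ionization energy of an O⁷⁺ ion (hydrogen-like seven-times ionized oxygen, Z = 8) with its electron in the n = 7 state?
17.771 eV

The ionization energy is the energy needed to remove the electron completely (n → ∞).

For a hydrogen-like ion with Z = 8, E_n = -13.6057 Z² / n² eV.

At n = 7: E_7 = -13.6057 × 8² / 7² = -17.770710 eV
At n = ∞: E_∞ = 0 eV

Ionization energy = E_∞ - E_7 = 0 - (-17.770710) = 17.770710 eV
Ionization energy ≈ 17.771 eV

This is also called the binding energy of the electron in state n = 7.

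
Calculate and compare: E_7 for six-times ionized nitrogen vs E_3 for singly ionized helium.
N⁶⁺ at n = 7 (E = -13.605700 eV)

Using E_n = -13.6057 Z² / n² eV:

N⁶⁺ (Z = 7) at n = 7:
E = -13.6057 × 7² / 7² = -13.6057 × 49 / 49 = -13.605700000 eV

He⁺ (Z = 2) at n = 3:
E = -13.6057 × 2² / 3² = -13.6057 × 4 / 9 = -6.046977778 eV

Since -13.605700000 eV < -6.046977778 eV,
N⁶⁺ at n = 7 is more tightly bound (requires more energy to ionize).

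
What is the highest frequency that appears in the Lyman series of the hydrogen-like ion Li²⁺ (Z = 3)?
2.961e+16 Hz

The series limit corresponds to the transition from n = ∞ to n = 1.
This is the highest energy (shortest wavelength) transition in the Lyman series.

E_∞ = 0 eV
E_1 = -13.6057 × 3² / 1² = -122.4513000 eV

Energy at series limit:
ΔE = E_∞ - E_1 = 0 - (-122.4513000) = 122.4513000 eV
E = 122.4513000 eV × (1.602177 × 10⁻¹⁹ J/eV) = 1.96189e-17 J
f = E/h = 1.96189e-17 J / (6.62607 × 10⁻³⁴ J·s) = 2.961e+16 Hz

This energy equals the ionization energy from the n = 1 state of Li²⁺.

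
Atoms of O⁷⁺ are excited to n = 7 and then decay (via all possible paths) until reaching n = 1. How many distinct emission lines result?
21

The electron can occupy levels n = 1, 2, ..., 7 during de-excitation — that is m = 7 - 1 + 1 = 7 distinct levels.

The number of distinct spectral lines equals the number of ways to choose 2 of these m levels (each pair gives one possible emission transition):

Number of lines = m(m-1)/2 = 7×6/2 = 21

These correspond to all possible transitions between the 7 levels:
7 → 6, 7 → 5, 7 → 4, 7 → 3, 7 → 2, 7 → 1, 6 → 5, 6 → 4...

Each transition produces a photon with a unique energy (and thus wavelength). This count does not depend on Z.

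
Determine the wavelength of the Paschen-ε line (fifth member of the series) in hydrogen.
954.343 nm

The lines of a series are numbered from the longest wavelength (smallest ΔE) outward; the fifth line is the transition from n = n_f + 5 to n_f.
The Paschen series has all transitions ending at n_f = 3.

For H, the fifth line (ε-line) is the jump from n = 8 to n = 3:
E_8 = -13.6057 / 8² = -0.2125891 eV
E_3 = -13.6057 / 3² = -1.5117444 eV
ΔE = E_8 - E_3 = 1.2991553 eV

λ = hc/E = 1239.84 eV·nm / 1.2991553 eV
λ = 954.343 nm

This is the ε-line of the Paschen series in H.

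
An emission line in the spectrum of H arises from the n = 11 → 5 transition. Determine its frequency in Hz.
1.04e+14 Hz

First, find the transition energy:
E_11 = -13.6057 / 11² = -0.11244380 eV
E_5 = -13.6057 / 5² = -0.54422800 eV
|ΔE| = |E_5 - E_11| = 0.43178420 eV

Convert to Joules: E = 0.43178420 eV × (1.602177 × 10⁻¹⁹ J/eV) = 6.9179e-20 J

Using E = hf:
f = E/h = 6.9179e-20 J / (6.62607 × 10⁻³⁴ J·s)
f = 1.04e+14 Hz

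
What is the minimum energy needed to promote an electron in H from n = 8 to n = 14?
0.143 eV

The energy levels of a hydrogen-like atom are E_n = -13.6057 eV / n².

Energy at n = 8: E_8 = -13.6057 / 8² = -0.212589 eV
Energy at n = 14: E_14 = -13.6057 / 14² = -0.069417 eV

The excitation energy is the difference:
ΔE = E_14 - E_8
ΔE = -0.069417 - (-0.212589)
ΔE = 0.143 eV

Since this is positive, energy must be absorbed (photon absorption).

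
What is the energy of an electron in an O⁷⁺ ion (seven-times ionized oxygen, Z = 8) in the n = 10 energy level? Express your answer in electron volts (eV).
-8.71 eV

The energy levels of a hydrogen-like atom are given by:
E_n = -13.6057 Z² / n² eV  (with Z = 8 for O⁷⁺)

For n = 10:
E_10 = -13.6057 × 8² / 10²
E_10 = -13.6057 × 64 / 100
E_10 = -8.71 eV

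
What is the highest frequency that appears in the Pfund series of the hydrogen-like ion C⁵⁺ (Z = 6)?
4.74e+15 Hz

The series limit corresponds to the transition from n = ∞ to n = 5.
This is the highest energy (shortest wavelength) transition in the Pfund series.

E_∞ = 0 eV
E_5 = -13.6057 × 6² / 5² = -19.5922080 eV

Energy at series limit:
ΔE = E_∞ - E_5 = 0 - (-19.5922080) = 19.5922080 eV
E = 19.5922080 eV × (1.602177 × 10⁻¹⁹ J/eV) = 3.1390e-18 J
f = E/h = 3.1390e-18 J / (6.62607 × 10⁻³⁴ J·s) = 4.74e+15 Hz

This energy equals the ionization energy from the n = 5 state of C⁵⁺.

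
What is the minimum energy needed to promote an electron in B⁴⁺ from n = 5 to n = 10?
10.20 eV

The energy levels of a hydrogen-like atom are E_n = -13.6057 Z² eV / n².

Energy at n = 5: E_5 = -13.6057 × 5² / 5² = -13.60570 eV
Energy at n = 10: E_10 = -13.6057 × 5² / 10² = -3.40143 eV

The excitation energy is the difference:
ΔE = E_10 - E_5
ΔE = -3.40143 - (-13.60570)
ΔE = 10.20 eV

Since this is positive, energy must be absorbed (photon absorption).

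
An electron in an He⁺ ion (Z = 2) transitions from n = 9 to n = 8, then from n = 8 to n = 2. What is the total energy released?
12.9338 eV

The energy levels of He⁺ are E_n = -13.6057 × 2² / n² eV.

First transition (9 → 8):
ΔE₁ = |E_8 - E_9|
ΔE₁ = |-0.8503562500 - (-0.6718864198)| = 0.1784698 eV

Second transition (8 → 2):
ΔE₂ = |E_2 - E_8|
ΔE₂ = |-13.6057000000 - (-0.8503562500)| = 12.7553438 eV

Total energy released:
E_total = ΔE₁ + ΔE₂ = 0.1784698 + 12.7553438 = 12.9338 eV

Note: This equals the direct transition 9 → 2: 12.9338 eV ✓
Energy is conserved regardless of the path taken.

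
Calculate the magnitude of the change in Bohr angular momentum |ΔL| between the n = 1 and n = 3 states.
2.11e-34 J·s (or 2ℏ)

In the Bohr model, L_n = nℏ where ℏ = 1.0546e-34 J·s.

L_3 = 3ℏ = 3.1638e-34 J·s
L_1 = 1ℏ = 1.0546e-34 J·s

ΔL = L_3 - L_1 = (3 - 1)ℏ = 2ℏ
ΔL = 2 × 1.0546e-34 J·s = 2.11e-34 J·s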